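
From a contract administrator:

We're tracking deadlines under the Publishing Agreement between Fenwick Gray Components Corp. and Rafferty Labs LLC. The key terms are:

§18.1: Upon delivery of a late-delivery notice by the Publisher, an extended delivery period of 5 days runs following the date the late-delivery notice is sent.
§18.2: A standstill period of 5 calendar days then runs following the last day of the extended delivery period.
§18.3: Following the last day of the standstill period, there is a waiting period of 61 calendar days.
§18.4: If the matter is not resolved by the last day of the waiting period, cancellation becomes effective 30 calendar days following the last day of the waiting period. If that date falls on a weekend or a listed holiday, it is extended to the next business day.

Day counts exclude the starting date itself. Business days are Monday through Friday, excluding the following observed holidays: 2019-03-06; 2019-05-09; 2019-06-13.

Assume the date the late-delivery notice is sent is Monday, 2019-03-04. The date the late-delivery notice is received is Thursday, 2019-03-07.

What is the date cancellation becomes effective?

2019-06-14

The last day of the extended delivery period: 2019-03-04 + 5 days = 2019-03-09.
The last day of the standstill period: 5 calendar days after 2019-03-09 is 2019-03-14.
The last day of the waiting period: 2019-03-14 + 61 days = 2019-05-14.
The date cancellation becomes effective: 2019-05-14 + 30 days = 2019-06-13. That falls on Thursday, a listed holiday, so it rolls to the next business day, Friday, 2019-06-14.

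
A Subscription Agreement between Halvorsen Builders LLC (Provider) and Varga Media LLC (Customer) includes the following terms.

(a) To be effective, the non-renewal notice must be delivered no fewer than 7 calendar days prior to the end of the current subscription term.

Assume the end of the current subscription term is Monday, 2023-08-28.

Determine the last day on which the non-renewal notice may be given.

2023-08-21

Counting back 7 calendar days from 2023-08-28 gives 2023-08-21.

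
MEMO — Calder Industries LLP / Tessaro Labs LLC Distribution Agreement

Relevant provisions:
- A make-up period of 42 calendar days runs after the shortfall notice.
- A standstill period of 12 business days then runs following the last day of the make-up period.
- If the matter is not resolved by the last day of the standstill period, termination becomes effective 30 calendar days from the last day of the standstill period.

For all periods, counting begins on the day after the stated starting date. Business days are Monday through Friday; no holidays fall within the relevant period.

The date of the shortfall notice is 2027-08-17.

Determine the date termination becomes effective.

2027-11-13

The last day of the make-up period: 42 calendar days after 2027-08-17 is 2027-09-28.
From Tuesday, 2027-09-28, 12 business days (Sep 29, Sep 30, Oct 1, Oct 4, …, Oct 12, Oct 13, Oct 14, skipping weekends) brings us to Thursday, 2027-10-14, which is the last day of the standstill period.
The date termination becomes effective: 2027-10-14 + 30 days = 2027-11-13.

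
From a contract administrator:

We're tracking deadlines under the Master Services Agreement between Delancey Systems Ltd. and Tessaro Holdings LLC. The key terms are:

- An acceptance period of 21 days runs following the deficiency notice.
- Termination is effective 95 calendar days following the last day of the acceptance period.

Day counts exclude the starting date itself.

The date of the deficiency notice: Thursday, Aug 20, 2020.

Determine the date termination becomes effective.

Dec 14, 2020

The last day of the acceptance period: 21 calendar days after Aug 20, 2020 is Sep 10, 2020.
The date termination becomes effective: 95 calendar days after Sep 10, 2020 is Dec 14, 2020.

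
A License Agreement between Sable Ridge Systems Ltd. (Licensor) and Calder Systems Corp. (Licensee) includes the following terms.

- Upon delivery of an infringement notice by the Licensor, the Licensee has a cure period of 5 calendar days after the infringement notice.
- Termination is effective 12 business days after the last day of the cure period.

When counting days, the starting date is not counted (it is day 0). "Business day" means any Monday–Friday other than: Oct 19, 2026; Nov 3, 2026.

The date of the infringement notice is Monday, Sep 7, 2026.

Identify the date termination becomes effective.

Adding 5 calendar days to Sep 7, 2026 gives Sep 12, 2026, which is the last day of the cure period.
From Saturday, Sep 12, 2026, 12 business days (Sep 14, Sep 15, Sep 16, Sep 17, …, Sep 25, Sep 28, Sep 29, skipping weekends) brings us to Tuesday, Sep 29, 2026, which is the date termination becomes effective.

Sep 29, 2026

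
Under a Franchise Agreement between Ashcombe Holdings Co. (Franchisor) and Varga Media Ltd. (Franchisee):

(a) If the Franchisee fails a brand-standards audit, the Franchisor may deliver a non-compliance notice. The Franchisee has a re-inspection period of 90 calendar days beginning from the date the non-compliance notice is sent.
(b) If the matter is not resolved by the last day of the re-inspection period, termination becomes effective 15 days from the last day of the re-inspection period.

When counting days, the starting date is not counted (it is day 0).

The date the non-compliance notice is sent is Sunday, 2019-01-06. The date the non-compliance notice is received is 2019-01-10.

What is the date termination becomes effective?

2019-04-21

The last day of the re-inspection period: 90 calendar days after 2019-01-06 is 2019-04-06.
Adding 15 calendar days to 2019-04-06 gives 2019-04-21, which is the date termination becomes effective.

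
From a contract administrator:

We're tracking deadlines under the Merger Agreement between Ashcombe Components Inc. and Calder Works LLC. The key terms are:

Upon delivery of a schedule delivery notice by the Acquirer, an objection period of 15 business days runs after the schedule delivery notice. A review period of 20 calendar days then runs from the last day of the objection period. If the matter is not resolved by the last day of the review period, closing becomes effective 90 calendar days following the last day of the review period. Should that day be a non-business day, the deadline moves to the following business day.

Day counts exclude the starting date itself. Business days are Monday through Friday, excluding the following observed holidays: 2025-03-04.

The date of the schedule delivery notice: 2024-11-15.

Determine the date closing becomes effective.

2025-03-26

From Friday, 2024-11-15, 15 business days (Nov 18, Nov 19, Nov 20, Nov 21, …, Dec 4, Dec 5, Dec 6, skipping weekends) brings us to Friday, 2024-12-06, which is the last day of the objection period.
The last day of the review period: 20 calendar days after 2024-12-06 is 2024-12-26.
Adding 90 calendar days to 2024-12-26 gives 2025-03-26, which is the date closing becomes effective. 2025-03-26 is a Wednesday and is not a listed holiday, so no roll-forward applies.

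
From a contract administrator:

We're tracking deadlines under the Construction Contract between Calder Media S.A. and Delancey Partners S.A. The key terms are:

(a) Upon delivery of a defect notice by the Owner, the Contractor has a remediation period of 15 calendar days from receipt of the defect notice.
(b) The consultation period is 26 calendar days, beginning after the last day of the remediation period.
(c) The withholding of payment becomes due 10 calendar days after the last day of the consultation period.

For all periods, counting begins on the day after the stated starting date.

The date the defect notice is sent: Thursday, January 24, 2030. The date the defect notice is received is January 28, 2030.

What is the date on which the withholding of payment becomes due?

March 20, 2030

Adding 15 calendar days to January 28, 2030 gives February 12, 2030, which is the last day of the remediation period.
Adding 26 calendar days to February 12, 2030 gives March 10, 2030, which is the last day of the consultation period.
The date on which the withholding of payment becomes due: 10 calendar days after March 10, 2030 is March 20, 2030.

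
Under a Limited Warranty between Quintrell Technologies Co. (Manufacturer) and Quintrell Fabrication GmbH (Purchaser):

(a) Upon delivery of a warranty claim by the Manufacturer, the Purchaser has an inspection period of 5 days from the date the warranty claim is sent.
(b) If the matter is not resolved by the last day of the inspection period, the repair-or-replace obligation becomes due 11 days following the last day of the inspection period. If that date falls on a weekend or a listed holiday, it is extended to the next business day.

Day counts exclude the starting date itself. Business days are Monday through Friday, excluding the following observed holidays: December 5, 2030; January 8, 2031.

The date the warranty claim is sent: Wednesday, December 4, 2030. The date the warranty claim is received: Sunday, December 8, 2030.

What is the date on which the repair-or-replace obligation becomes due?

December 20, 2030

The last day of the inspection period: December 4, 2030 + 5 days = December 9, 2030.
Adding 11 calendar days to December 9, 2030 gives December 20, 2030, which is the date on which the repair-or-replace obligation becomes due. December 20, 2030 is a Friday and is not a listed holiday, so no roll-forward applies.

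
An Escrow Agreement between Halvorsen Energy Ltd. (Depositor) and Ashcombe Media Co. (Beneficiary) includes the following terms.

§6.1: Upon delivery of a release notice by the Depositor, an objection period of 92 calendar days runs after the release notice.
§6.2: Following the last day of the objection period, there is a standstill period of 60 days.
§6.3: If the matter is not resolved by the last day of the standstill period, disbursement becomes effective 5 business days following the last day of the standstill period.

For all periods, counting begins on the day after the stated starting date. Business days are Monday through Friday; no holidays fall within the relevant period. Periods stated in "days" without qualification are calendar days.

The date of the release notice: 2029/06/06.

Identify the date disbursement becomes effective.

The last day of the objection period: 92 calendar days after 2029/06/06 is 2029/09/06.
Adding 60 calendar days to 2029/09/06 gives 2029/11/05, which is the last day of the standstill period.
The date disbursement becomes effective: 5 business days after Monday, 2029/11/05, skipping weekends — Nov 6, Nov 7, Nov 8, Nov 9, Nov 12 — lands on Monday, 2029/11/12.

2029/11/12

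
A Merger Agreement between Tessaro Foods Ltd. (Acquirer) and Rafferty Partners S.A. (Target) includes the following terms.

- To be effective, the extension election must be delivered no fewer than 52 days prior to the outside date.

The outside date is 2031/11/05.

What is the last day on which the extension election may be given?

2031/09/14

Counting back 52 calendar days from 2031/11/05 gives 2031/09/14.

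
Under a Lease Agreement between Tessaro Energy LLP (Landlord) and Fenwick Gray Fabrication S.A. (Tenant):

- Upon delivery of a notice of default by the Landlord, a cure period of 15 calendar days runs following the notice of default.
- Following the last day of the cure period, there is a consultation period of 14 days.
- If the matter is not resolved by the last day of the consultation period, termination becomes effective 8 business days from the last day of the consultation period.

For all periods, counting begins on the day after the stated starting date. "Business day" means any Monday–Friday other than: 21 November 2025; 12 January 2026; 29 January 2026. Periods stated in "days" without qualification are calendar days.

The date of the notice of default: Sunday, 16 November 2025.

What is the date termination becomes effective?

25 December 2025

The last day of the cure period: 16 November 2025 + 15 days = 1 December 2025.
The last day of the consultation period: 14 calendar days after 1 December 2025 is 15 December 2025.
The date termination becomes effective: counting 8 business days from Monday, 15 December 2025 (Dec 16, Dec 17, Dec 18, Dec 19, Dec 22, Dec 23, Dec 24, Dec 25, skipping weekends) reaches Thursday, 25 December 2025.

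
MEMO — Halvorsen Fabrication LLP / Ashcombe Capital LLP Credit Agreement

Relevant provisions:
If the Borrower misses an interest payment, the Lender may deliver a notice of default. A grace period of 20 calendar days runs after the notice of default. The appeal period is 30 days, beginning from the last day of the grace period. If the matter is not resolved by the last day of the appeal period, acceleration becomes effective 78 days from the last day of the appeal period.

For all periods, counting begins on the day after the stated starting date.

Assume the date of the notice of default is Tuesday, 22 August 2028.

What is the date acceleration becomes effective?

28 December 2028

The last day of the grace period: 22 August 2028 + 20 days = 11 September 2028.
The last day of the appeal period: 11 September 2028 + 30 days = 11 October 2028.
The date acceleration becomes effective: 11 October 2028 + 78 days = 28 December 2028.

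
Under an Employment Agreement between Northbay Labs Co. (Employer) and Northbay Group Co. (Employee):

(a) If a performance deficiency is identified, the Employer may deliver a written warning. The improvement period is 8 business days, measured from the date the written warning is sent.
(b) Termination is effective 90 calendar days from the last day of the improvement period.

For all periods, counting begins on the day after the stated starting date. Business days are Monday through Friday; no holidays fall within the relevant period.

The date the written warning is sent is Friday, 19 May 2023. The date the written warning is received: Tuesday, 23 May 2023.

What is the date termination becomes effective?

29 August 2023

The last day of the improvement period: counting 8 business days from Friday, 19 May 2023 (May 22, May 23, May 24, May 25, May 26, May 29, May 30, May 31, skipping weekends) reaches Wednesday, 31 May 2023.
Adding 90 calendar days to 31 May 2023 gives 29 August 2023, which is the date termination becomes effective.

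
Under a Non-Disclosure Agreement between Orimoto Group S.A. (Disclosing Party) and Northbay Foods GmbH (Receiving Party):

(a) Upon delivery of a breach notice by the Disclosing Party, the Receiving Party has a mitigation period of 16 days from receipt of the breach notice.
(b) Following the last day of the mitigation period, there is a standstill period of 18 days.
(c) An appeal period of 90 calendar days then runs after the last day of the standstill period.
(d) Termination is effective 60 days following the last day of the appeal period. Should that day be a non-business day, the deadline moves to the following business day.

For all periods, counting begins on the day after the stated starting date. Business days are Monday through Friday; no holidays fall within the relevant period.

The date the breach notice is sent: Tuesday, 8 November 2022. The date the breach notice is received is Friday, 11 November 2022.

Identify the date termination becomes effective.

Adding 16 calendar days to 11 November 2022 gives 27 November 2022, which is the last day of the mitigation period.
The last day of the standstill period: 18 calendar days after 27 November 2022 is 15 December 2022.
Adding 90 calendar days to 15 December 2022 gives 15 March 2023, which is the last day of the appeal period.
Adding 60 calendar days to 15 March 2023 gives 14 May 2023, which is the date termination becomes effective. That falls on a Sunday, so it rolls to the next business day, Monday, 15 May 2023.

15 May 2023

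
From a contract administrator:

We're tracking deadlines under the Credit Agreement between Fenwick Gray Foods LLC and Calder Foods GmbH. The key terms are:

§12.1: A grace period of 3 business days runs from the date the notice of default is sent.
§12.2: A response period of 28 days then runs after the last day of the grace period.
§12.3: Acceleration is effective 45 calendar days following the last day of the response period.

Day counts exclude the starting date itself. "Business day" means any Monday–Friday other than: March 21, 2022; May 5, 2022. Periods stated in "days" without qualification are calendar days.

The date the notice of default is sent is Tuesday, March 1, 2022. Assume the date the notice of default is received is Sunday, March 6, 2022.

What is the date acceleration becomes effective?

May 16, 2022

The last day of the grace period: counting 3 business days from Tuesday, March 1, 2022 (Mar 2, Mar 3, Mar 4, skipping weekends) reaches Friday, March 4, 2022.
Adding 28 calendar days to March 4, 2022 gives April 1, 2022, which is the last day of the response period.
The date acceleration becomes effective: 45 calendar days after April 1, 2022 is May 16, 2022.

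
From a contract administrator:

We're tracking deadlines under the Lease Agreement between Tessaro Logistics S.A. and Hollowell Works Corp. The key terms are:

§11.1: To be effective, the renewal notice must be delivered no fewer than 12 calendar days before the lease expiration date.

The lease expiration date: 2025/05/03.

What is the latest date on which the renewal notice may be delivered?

2025/04/21

2025/05/03 minus 12 days is 2025/04/21.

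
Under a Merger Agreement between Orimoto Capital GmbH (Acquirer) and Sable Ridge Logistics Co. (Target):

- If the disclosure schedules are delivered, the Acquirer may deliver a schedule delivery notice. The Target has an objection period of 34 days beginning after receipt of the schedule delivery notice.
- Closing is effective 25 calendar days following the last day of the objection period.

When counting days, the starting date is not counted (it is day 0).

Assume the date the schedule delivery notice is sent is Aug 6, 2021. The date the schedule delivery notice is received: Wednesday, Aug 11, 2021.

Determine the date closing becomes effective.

The last day of the objection period: 34 calendar days after Aug 11, 2021 is Sep 14, 2021.
The date closing becomes effective: 25 calendar days after Sep 14, 2021 is Oct 9, 2021.

Oct 9, 2021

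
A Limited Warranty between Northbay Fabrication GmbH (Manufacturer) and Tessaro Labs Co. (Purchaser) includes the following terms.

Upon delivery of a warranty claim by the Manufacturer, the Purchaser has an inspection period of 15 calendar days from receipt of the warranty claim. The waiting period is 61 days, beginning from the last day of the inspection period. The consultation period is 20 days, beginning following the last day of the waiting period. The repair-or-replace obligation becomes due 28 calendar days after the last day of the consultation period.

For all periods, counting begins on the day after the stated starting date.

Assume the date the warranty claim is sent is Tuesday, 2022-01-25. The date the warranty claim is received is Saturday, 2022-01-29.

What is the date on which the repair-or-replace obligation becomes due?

2022-06-02

The last day of the inspection period: 15 calendar days after 2022-01-29 is 2022-02-13.
Adding 61 calendar days to 2022-02-13 gives 2022-04-15, which is the last day of the waiting period.
The last day of the consultation period: 2022-04-15 + 20 days = 2022-05-05.
The date on which the repair-or-replace obligation becomes due: 2022-05-05 + 28 days = 2022-06-02.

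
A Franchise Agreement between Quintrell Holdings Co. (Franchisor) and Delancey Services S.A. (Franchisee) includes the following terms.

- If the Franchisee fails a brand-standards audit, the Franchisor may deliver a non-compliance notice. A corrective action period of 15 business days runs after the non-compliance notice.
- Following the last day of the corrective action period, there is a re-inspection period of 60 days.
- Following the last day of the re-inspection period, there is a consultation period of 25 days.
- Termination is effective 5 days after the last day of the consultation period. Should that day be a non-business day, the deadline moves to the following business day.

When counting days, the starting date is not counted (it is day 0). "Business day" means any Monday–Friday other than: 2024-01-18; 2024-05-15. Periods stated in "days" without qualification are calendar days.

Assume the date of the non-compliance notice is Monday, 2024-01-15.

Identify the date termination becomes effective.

The last day of the corrective action period: counting 15 business days from Monday, 2024-01-15 (Jan 16, Jan 17, Jan 19, Jan 22, …, Feb 2, Feb 5, Feb 6, skipping weekends and the listed holiday on Jan 18) reaches Tuesday, 2024-02-06.
The last day of the re-inspection period: 2024-02-06 + 60 days = 2024-04-06.
Adding 25 calendar days to 2024-04-06 gives 2024-05-01, which is the last day of the consultation period.
The date termination becomes effective: 2024-05-01 + 5 days = 2024-05-06. 2024-05-06 is a Monday and is not a listed holiday, so no roll-forward applies.

2024-05-06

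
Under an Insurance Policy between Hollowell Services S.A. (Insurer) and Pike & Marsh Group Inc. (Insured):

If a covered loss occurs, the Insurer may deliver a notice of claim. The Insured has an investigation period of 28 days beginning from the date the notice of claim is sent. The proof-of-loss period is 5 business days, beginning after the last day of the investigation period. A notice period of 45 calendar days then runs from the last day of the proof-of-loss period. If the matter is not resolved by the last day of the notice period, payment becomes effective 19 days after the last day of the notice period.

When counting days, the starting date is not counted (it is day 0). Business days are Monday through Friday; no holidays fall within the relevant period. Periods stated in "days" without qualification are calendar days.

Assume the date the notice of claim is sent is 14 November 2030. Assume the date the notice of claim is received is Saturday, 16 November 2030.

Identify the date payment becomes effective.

21 February 2031

The last day of the investigation period: 28 calendar days after 14 November 2030 is 12 December 2030.
The last day of the proof-of-loss period: 5 business days after Thursday, 12 December 2030, skipping weekends — Dec 13, Dec 16, Dec 17, Dec 18, Dec 19 — lands on Thursday, 19 December 2030.
The last day of the notice period: 45 calendar days after 19 December 2030 is 2 February 2031.
The date payment becomes effective: 2 February 2031 + 19 days = 21 February 2031.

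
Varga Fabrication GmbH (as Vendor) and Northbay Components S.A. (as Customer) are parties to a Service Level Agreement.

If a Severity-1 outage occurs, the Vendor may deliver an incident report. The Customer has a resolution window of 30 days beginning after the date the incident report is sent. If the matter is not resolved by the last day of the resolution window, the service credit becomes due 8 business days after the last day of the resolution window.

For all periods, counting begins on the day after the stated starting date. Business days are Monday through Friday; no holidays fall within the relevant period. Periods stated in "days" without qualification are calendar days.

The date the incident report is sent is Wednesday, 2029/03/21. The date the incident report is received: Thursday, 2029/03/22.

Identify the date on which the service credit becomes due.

2029/05/02

Adding 30 calendar days to 2029/03/21 gives 2029/04/20, which is the last day of the resolution window.
The date on which the service credit becomes due: 8 business days after Friday, 2029/04/20, skipping weekends — Apr 23, Apr 24, Apr 25, Apr 26, Apr 27, Apr 30, May 1, May 2 — lands on Wednesday, 2029/05/02.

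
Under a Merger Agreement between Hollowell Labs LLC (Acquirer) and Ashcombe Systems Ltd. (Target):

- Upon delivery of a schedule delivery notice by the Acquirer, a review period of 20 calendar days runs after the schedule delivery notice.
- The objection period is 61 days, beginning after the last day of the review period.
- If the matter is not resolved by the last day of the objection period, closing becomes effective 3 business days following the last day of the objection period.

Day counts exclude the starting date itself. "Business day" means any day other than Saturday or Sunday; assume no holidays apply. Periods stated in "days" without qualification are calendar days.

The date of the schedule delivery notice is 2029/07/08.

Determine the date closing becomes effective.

2029/10/02

The last day of the review period: 20 calendar days after 2029/07/08 is 2029/07/28.
The last day of the objection period: 61 calendar days after 2029/07/28 is 2029/09/27.
From Thursday, 2029/09/27, 3 business days (Sep 28, Oct 1, Oct 2, skipping weekends) brings us to Tuesday, 2029/10/02, which is the date closing becomes effective.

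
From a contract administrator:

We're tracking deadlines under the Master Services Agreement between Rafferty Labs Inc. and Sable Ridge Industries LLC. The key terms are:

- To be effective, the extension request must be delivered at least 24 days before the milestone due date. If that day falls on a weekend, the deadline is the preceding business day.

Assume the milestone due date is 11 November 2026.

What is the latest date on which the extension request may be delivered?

Counting back 24 calendar days from 11 November 2026 gives 18 October 2026. That is a Sunday, so the deadline moves back to Friday, 16 October 2026.

16 October 2026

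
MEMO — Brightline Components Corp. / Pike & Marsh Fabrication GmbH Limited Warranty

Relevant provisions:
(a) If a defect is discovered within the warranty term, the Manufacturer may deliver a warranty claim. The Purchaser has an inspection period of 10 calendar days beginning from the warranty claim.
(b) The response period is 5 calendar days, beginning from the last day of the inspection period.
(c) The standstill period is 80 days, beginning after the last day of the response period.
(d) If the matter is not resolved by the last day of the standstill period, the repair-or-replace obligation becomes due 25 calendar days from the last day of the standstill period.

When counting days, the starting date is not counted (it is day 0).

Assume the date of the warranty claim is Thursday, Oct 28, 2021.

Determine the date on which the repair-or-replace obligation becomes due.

Feb 25, 2022

The last day of the inspection period: 10 calendar days after Oct 28, 2021 is Nov 7, 2021.
Adding 5 calendar days to Nov 7, 2021 gives Nov 12, 2021, which is the last day of the response period.
The last day of the standstill period: Nov 12, 2021 + 80 days = Jan 31, 2022.
The date on which the repair-or-replace obligation becomes due: Jan 31, 2022 + 25 days = Feb 25, 2022.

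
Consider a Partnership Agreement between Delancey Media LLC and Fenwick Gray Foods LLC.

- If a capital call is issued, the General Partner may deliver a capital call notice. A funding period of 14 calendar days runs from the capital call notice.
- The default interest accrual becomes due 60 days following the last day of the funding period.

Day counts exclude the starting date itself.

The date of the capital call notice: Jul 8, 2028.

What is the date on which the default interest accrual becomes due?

Sep 20, 2028

Adding 14 calendar days to Jul 8, 2028 gives Jul 22, 2028, which is the last day of the funding period.
The date on which the default interest accrual becomes due: 60 calendar days after Jul 22, 2028 is Sep 20, 2028.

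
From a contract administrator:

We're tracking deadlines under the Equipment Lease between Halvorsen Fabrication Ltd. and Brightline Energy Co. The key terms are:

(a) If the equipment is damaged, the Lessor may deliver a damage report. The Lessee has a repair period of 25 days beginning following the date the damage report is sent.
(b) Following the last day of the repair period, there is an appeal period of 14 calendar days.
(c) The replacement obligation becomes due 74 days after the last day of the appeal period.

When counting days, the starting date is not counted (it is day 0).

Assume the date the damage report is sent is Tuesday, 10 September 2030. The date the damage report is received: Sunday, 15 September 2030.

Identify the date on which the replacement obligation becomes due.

1 January 2031

Adding 25 calendar days to 10 September 2030 gives 5 October 2030, which is the last day of the repair period.
The last day of the appeal period: 5 October 2030 + 14 days = 19 October 2030.
The date on which the replacement obligation becomes due: 74 calendar days after 19 October 2030 is 1 January 2031.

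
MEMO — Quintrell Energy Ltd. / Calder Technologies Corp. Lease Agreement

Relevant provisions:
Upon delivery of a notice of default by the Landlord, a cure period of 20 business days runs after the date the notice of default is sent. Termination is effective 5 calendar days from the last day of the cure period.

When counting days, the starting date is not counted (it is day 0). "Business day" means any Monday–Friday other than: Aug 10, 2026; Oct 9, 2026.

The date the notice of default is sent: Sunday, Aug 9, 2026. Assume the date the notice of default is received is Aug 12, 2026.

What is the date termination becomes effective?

Sep 12, 2026

The last day of the cure period: 20 business days after Sunday, Aug 9, 2026, skipping weekends and the listed holiday on Aug 10 — Aug 11, Aug 12, Aug 13, Aug 14, …, Sep 3, Sep 4, Sep 7 — lands on Monday, Sep 7, 2026.
The date termination becomes effective: 5 calendar days after Sep 7, 2026 is Sep 12, 2026.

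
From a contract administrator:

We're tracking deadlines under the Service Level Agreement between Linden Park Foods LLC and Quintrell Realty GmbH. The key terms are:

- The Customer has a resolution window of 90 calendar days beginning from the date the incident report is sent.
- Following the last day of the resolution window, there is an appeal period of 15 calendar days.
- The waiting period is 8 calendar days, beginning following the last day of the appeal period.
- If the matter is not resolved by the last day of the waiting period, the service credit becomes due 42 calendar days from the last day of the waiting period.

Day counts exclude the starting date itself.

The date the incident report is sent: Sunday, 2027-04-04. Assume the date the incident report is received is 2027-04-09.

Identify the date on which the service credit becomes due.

Adding 90 calendar days to 2027-04-04 gives 2027-07-03, which is the last day of the resolution window.
The last day of the appeal period: 2027-07-03 + 15 days = 2027-07-18.
The last day of the waiting period: 2027-07-18 + 8 days = 2027-07-26.
Adding 42 calendar days to 2027-07-26 gives 2027-09-06, which is the date on which the service credit becomes due.

2027-09-06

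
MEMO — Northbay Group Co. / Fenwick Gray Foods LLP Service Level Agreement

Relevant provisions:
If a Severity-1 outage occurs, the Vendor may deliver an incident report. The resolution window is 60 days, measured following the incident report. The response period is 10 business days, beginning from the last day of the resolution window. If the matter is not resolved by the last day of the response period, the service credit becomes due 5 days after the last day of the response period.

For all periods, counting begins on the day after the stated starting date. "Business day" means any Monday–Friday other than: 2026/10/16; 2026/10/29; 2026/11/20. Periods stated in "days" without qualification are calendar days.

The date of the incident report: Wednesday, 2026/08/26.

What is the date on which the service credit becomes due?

2026/11/14

The last day of the resolution window: 60 calendar days after 2026/08/26 is 2026/10/25.
The last day of the response period: 10 business days after Sunday, 2026/10/25, skipping weekends and the listed holiday on Oct 29 — Oct 26, Oct 27, Oct 28, Oct 30, Nov 2, Nov 3, Nov 4, Nov 5, Nov 6, Nov 9 — lands on Monday, 2026/11/09.
Adding 5 calendar days to 2026/11/09 gives 2026/11/14, which is the date on which the service credit becomes due.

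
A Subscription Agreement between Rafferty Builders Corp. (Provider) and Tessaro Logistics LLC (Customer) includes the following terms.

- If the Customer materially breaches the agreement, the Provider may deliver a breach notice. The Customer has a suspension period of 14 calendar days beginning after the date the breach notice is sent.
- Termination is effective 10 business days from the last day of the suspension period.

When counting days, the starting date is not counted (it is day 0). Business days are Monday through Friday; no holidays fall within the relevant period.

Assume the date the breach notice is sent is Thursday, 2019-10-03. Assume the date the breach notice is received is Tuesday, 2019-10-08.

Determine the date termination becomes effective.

2019-10-31

The last day of the suspension period: 14 calendar days after 2019-10-03 is 2019-10-17.
The date termination becomes effective: counting 10 business days from Thursday, 2019-10-17 (Oct 18, Oct 21, Oct 22, Oct 23, Oct 24, Oct 25, Oct 28, Oct 29, Oct 30, Oct 31, skipping weekends) reaches Thursday, 2019-10-31.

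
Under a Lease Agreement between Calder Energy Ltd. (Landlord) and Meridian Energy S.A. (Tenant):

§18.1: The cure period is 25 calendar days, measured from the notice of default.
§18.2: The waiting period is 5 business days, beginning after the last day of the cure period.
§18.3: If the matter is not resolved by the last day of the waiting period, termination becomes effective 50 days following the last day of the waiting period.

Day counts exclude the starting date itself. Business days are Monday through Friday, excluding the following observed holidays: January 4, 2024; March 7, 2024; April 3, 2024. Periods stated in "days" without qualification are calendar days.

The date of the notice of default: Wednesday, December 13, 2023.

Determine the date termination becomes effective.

The last day of the cure period: December 13, 2023 + 25 days = January 7, 2024.
The last day of the waiting period: 5 business days after Sunday, January 7, 2024, skipping weekends — Jan 8, Jan 9, Jan 10, Jan 11, Jan 12 — lands on Friday, January 12, 2024.
The date termination becomes effective: 50 calendar days after January 12, 2024 is March 2, 2024.

March 2, 2024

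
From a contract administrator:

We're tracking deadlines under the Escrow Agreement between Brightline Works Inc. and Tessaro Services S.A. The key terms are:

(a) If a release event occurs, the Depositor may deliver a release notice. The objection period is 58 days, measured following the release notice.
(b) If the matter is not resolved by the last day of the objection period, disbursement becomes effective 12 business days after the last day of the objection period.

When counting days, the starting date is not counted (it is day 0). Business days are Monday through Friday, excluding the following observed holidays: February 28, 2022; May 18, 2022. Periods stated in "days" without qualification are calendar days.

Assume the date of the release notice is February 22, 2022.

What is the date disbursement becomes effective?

May 9, 2022

Adding 58 calendar days to February 22, 2022 gives April 21, 2022, which is the last day of the objection period.
The date disbursement becomes effective: 12 business days after Thursday, April 21, 2022, skipping weekends — Apr 22, Apr 25, Apr 26, Apr 27, …, May 5, May 6, May 9 — lands on Monday, May 9, 2022.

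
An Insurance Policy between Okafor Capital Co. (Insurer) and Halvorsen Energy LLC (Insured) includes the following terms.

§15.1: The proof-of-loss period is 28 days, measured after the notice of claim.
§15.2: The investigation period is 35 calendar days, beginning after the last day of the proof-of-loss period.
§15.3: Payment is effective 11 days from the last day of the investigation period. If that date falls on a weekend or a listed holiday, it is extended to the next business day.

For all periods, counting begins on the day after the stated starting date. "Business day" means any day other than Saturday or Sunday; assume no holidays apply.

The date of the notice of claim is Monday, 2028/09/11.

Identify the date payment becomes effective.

Adding 28 calendar days to 2028/09/11 gives 2028/10/09, which is the last day of the proof-of-loss period.
The last day of the investigation period: 35 calendar days after 2028/10/09 is 2028/11/13.
The date payment becomes effective: 2028/11/13 + 11 days = 2028/11/24. 2028/11/24 is a Friday, so no roll-forward applies.

2028/11/24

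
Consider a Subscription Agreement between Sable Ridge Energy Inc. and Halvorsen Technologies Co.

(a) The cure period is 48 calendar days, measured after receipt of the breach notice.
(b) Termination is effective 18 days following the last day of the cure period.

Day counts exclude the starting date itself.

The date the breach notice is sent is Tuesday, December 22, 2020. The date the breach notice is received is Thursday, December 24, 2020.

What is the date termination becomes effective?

February 28, 2021

The last day of the cure period: 48 calendar days after December 24, 2020 is February 10, 2021.
The date termination becomes effective: February 10, 2021 + 18 days = February 28, 2021.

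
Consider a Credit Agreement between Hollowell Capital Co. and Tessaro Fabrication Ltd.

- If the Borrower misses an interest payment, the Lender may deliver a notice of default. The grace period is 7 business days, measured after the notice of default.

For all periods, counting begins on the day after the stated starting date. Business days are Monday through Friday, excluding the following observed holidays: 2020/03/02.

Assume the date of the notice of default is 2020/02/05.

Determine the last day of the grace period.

The last day of the grace period: 7 business days after Wednesday, 2020/02/05, skipping weekends — Feb 6, Feb 7, Feb 10, Feb 11, Feb 12, Feb 13, Feb 14 — lands on Friday, 2020/02/14.

2020/02/14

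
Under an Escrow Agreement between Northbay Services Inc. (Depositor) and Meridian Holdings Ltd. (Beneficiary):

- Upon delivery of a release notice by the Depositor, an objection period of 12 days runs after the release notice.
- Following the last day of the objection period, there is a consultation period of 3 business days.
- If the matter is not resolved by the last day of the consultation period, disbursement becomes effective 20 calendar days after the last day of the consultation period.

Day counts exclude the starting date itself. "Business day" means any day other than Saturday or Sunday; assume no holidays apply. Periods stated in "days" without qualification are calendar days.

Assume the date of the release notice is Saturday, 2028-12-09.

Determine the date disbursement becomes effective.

2029-01-15

Adding 12 calendar days to 2028-12-09 gives 2028-12-21, which is the last day of the objection period.
The last day of the consultation period: counting 3 business days from Thursday, 2028-12-21 (Dec 22, Dec 25, Dec 26, skipping weekends) reaches Tuesday, 2028-12-26.
Adding 20 calendar days to 2028-12-26 gives 2029-01-15, which is the date disbursement becomes effective.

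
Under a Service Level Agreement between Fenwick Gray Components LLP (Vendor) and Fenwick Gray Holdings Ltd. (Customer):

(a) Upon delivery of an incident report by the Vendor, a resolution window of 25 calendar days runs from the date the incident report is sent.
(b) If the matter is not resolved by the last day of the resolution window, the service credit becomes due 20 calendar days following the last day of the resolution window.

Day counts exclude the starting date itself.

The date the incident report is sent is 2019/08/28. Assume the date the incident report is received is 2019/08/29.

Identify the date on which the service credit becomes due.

The last day of the resolution window: 25 calendar days after 2019/08/28 is 2019/09/22.
The date on which the service credit becomes due: 20 calendar days after 2019/09/22 is 2019/10/12.

2019/10/12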